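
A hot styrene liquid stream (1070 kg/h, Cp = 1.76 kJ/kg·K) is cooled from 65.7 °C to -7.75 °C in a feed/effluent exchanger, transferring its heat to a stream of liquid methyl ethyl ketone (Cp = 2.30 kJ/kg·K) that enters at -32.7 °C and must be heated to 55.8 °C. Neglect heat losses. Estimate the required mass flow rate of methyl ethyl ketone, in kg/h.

ṁ_c = 680 kg/h

Heat released by hot stream: Q = 1070 × 1.76 × (65.7 − -7.75) = 138320 kJ/h
Energy balance on cold side (adiabatic exchanger): Q = ṁ_c·Cp_c·(T_c,out − T_c,in)
ṁ_c = 138320 / [2.30 × (55.8 − -32.7)] = 679.54 kg/h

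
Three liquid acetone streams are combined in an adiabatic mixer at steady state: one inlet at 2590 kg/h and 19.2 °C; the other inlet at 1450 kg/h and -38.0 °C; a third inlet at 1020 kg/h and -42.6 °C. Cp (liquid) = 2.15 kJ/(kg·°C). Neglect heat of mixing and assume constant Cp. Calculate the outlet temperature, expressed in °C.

Adiabatic, steady state ⇒ Σ ṁᵢCp,ᵢ(T_out − Tᵢ) = 0
Σ ṁᵢCp,ᵢTᵢ = 2590×2.15×19.2 + 1450×2.15×-38.0 + 1020×2.15×-42.6 = -104970
Σ ṁᵢCp,ᵢ = 2590×2.15 + 1450×2.15 + 1020×2.15 = 10879
T_out = -104970 / 10879 = -9.649 °C

T_out = -9.65 °C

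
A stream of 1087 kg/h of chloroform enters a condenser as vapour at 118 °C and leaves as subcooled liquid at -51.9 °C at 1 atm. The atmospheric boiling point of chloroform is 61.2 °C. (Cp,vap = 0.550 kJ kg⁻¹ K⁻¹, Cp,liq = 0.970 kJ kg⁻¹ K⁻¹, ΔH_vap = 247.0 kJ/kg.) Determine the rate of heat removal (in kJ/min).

Q_c = 7030 kJ/min

vapour 118→61.2 °C: -31.24 kJ/kg
condensation at 61.2 °C: -247 kJ/kg
liquid 61.2→-51.9 °C: -109.71 kJ/kg
Δh = -31.24 + -247 + -109.71 = -387.95 kJ/kg
Q = ṁ·Δh = 1087 kg/h × -387.95 kJ/kg = -421700 kJ/h
|Q| = 117.14 kW = 7028.3 kJ/min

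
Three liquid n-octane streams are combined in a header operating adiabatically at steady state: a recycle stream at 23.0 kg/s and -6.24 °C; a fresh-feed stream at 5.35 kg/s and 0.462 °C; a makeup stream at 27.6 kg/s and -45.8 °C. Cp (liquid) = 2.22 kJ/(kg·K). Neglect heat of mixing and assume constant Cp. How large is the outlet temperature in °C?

T_out = -25.1 °C

Adiabatic, steady state ⇒ Σ ṁᵢCp,ᵢ(T_out − Tᵢ) = 0
T_out = Σ ṁᵢCp,ᵢTᵢ / Σ ṁᵢCp,ᵢ
      = -3119.4 / 124.21 = -25.114 °C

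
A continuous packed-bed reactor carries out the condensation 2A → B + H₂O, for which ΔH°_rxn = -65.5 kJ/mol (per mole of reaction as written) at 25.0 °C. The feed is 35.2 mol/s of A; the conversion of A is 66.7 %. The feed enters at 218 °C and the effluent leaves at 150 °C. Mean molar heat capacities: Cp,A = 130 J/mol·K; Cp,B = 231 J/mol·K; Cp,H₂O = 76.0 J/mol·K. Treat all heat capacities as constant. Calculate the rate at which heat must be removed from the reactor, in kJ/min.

Q_out = 60700 kJ/min

Extent of reaction ξ = 0.667 × 35.2 / 2 = 11.739 mol/s
Reaction term: ξ·ΔH°_rxn = 11.739 × -65.5 = -768.92 kJ/s
Sensible, feed 218→25 °C: -883.17 kJ/s
Outlet flows (mol/s): A 11.722, B 11.739, H₂O 11.739
Sensible, products 25→150 °C: 640.97 kJ/s
Q = ΔH = -1011.1 kJ/s = -1011.1 kW
Heat removed = 60667 kJ/min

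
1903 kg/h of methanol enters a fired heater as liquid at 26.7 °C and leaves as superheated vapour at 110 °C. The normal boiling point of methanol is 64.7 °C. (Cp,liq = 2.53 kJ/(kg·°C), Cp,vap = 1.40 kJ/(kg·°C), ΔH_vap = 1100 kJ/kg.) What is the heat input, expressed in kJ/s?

liquid 26.7→64.7 °C: 96.14 kJ/kg
vaporisation at 64.7 °C: 1100 kJ/kg
vapour 64.7→110 °C: 63.42 kJ/kg
Δh = 96.14 + 1100 + 63.42 = 1259.6 kJ/kg
Q = ṁ·Δh = 1903 kg/h × 1259.6 kJ/kg = 2.3969e+06 kJ/h
|Q| = 665.82 kW

Q = 666 kJ/s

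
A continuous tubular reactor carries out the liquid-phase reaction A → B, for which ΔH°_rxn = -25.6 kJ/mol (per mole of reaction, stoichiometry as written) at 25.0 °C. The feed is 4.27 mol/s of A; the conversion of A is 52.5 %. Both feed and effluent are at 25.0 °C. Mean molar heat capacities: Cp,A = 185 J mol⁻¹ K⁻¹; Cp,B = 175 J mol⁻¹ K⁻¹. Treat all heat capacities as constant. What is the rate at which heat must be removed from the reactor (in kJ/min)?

Extent of reaction ξ = 0.525 × 4.27 = 2.2417 mol/s
Reaction term: ξ·ΔH°_rxn = 2.2417 × -25.6 = -57.389 kJ/s
Q = ΔH = -57.389 kJ/s = -57.389 kW
Heat removed = 3443.3 kJ/min

Q_out = 3440 kJ/min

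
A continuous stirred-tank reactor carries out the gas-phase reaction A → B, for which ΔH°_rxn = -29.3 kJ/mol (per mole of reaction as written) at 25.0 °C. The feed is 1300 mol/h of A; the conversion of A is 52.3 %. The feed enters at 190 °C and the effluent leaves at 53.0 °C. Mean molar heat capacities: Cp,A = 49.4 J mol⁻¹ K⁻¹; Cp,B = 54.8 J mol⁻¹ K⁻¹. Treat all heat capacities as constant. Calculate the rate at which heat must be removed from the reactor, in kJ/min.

Q_out = 477 kJ/min

Extent of reaction ξ = 0.523 × 1300 = 679.9 mol/h
Reaction term: ξ·ΔH°_rxn = 679.9 × -29.3 = -19921 kJ/h
Sensible, feed 190→25 °C: -10596 kJ/h
Outlet flows (mol/h): A 620.1, B 679.9
Sensible, products 25→53.0 °C: 1901 kJ/h
Q = ΔH = -28616 kJ/h = -7.949 kW
Heat removed = 476.94 kJ/min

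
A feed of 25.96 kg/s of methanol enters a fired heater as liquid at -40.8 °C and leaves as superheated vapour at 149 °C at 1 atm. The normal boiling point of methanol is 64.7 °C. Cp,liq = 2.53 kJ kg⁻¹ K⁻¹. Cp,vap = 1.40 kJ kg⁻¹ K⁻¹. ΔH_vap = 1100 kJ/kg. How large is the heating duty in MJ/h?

liquid -40.8→64.7 °C: 266.91 kJ/kg
vaporisation at 64.7 °C: 1100 kJ/kg
vapour 64.7→149 °C: 118.02 kJ/kg
Δh = 266.91 + 1100 + 118.02 = 1484.9 kJ/kg
Q = ṁ·Δh = 25.96 kg/s × 1484.9 kJ/kg = 38549 kJ/s
|Q| = 38549 kW = 138780 MJ/h

Q = 139000 MJ/h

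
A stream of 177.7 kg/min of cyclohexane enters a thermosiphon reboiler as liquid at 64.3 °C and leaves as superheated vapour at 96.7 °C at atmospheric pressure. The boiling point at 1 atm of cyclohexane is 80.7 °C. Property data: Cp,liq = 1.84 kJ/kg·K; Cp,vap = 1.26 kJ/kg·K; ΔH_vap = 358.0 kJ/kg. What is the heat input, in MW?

Q = 1.21 MW

liquid 64.3→80.7 °C: 30.176 kJ/kg
vaporisation at 80.7 °C: 358 kJ/kg
vapour 80.7→96.7 °C: 20.16 kJ/kg
Δh = 30.176 + 358 + 20.16 = 408.34 kJ/kg
Q = ṁ·Δh = 177.7 kg/min × 408.34 kJ/kg = 72561 kJ/min
|Q| = 1209.4 kW = 1.2094 MW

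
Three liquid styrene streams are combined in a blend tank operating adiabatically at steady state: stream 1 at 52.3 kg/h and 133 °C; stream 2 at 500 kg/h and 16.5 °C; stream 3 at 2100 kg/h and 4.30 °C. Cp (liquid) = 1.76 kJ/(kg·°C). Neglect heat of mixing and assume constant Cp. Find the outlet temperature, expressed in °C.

Energy balance with Q = 0: Σ ṁᵢCp,ᵢ(T_out − Tᵢ) = 0
T_out = Σ ṁᵢCp,ᵢTᵢ / Σ ṁᵢCp,ᵢ
      = 42655 / 4668 = 9.1377 °C

T_out = 9.14 °C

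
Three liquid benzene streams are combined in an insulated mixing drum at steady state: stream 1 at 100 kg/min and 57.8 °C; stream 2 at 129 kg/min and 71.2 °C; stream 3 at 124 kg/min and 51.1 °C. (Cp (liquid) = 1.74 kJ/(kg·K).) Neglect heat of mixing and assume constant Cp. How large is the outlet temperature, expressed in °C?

Adiabatic, steady state ⇒ Σ ṁᵢCp,ᵢ(T_out − Tᵢ) = 0
Σ ṁᵢCp,ᵢTᵢ = 100×1.74×57.8 + 129×1.74×71.2 + 124×1.74×51.1 = 37064
Σ ṁᵢCp,ᵢ = 100×1.74 + 129×1.74 + 124×1.74 = 614.22
T_out = 37064 / 614.22 = 60.343 °C

T_out = 60.3 °C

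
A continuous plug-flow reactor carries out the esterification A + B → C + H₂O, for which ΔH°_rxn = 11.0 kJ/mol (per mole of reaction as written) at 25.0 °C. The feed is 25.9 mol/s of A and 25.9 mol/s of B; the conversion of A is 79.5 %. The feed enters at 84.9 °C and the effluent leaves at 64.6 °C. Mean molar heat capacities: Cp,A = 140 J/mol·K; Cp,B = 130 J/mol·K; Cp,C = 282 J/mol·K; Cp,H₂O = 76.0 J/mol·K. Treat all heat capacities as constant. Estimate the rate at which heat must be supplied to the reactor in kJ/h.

Extent of reaction ξ = 0.795 × 25.9 = 20.59 mol/s
Reaction term: ξ·ΔH°_rxn = 20.59 × 11.0 = 226.5 kJ/s
Sensible, feed 84.9→25 °C: -418.88 kJ/s
Outlet flows (mol/s): A 5.3095, B 5.3095, C 20.59, H₂O 20.59
Sensible, products 25→64.6 °C: 348.68 kJ/s
Q = ΔH = 156.29 kJ/s = 156.29 kW
Heat supplied = 562650 kJ/h

Q_in = 563000 kJ/h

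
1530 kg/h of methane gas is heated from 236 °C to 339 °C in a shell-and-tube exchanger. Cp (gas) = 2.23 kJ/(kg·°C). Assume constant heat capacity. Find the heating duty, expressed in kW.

Q = 97.6 kW

Q = ṁ·Cp·ΔT = 1530 × 2.23 × (339 − 236) = 351430 kJ/h
Converting: 351430 / 3600 s = 97.618 kW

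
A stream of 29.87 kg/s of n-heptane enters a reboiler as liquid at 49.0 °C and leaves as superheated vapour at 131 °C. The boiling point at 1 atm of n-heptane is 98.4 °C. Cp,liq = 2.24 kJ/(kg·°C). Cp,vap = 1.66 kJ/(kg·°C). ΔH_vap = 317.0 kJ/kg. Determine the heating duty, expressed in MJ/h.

Q = 51800 MJ/h

liquid 49.0→98.4 °C: 110.66 kJ/kg
vaporisation at 98.4 °C: 317 kJ/kg
vapour 98.4→131 °C: 54.116 kJ/kg
Δh = 110.66 + 317 + 54.116 = 481.77 kJ/kg
Q = ṁ·Δh = 29.87 kg/s × 481.77 kJ/kg = 14391 kJ/s
|Q| = 14391 kW = 51806 MJ/h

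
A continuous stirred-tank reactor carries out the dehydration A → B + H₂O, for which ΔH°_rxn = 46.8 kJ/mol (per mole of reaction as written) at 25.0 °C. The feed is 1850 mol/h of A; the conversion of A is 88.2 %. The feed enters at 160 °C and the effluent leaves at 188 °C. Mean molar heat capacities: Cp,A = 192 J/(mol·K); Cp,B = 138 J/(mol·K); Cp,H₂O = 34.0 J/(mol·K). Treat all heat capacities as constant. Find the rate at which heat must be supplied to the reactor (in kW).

Q_in = 22.5 kW

Extent of reaction ξ = 0.882 × 1850 = 1631.7 mol/h
Reaction term: ξ·ΔH°_rxn = 1631.7 × 46.8 = 76364 kJ/h
Sensible, feed 160→25 °C: -47952 kJ/h
Outlet flows (mol/h): A 218.3, B 1631.7, H₂O 1631.7
Sensible, products 25→188 °C: 52578 kJ/h
Q = ΔH = 80990 kJ/h = 22.497 kW
Heat supplied = 22.497 kW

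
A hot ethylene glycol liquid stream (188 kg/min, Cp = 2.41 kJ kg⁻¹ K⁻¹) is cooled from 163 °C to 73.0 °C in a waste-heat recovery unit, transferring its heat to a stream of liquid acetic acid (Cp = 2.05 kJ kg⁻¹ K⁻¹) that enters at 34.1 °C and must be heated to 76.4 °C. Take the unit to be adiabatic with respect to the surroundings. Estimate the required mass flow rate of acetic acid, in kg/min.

Heat released by hot stream: Q = 188 × 2.41 × (163 − 73.0) = 40777 kJ/min
Energy balance on cold side (adiabatic exchanger): Q = ṁ_c·Cp_c·(T_c,out − T_c,in)
ṁ_c = 40777 / [2.05 × (76.4 − 34.1)] = 470.24 kg/min

ṁ_c = 470 kg/min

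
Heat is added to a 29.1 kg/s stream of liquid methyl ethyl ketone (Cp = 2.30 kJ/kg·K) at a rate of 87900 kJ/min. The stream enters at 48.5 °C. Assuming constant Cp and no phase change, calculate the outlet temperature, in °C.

T_out = 70.4 °C

Q = 87900 kJ/min = 1465 kJ/s
ΔT = Q/(ṁ·Cp) = 1465/(29.1×2.30) = 21.889 K
T_out = 48.5 + 21.889 = 70.389 °C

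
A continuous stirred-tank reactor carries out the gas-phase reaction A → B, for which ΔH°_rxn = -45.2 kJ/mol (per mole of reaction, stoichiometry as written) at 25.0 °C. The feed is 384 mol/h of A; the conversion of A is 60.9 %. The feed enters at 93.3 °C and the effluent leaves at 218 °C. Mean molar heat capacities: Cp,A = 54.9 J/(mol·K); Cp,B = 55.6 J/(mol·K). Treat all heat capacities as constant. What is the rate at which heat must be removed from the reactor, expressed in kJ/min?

Q_out = 132 kJ/min

Extent of reaction ξ = 0.609 × 384 = 233.86 mol/h
Reaction term: ξ·ΔH°_rxn = 233.86 × -45.2 = -10570 kJ/h
Sensible, feed 93.3→25 °C: -1439.9 kJ/h
Outlet flows (mol/h): A 150.14, B 233.86
Sensible, products 25→218 °C: 4100.3 kJ/h
Q = ΔH = -7909.8 kJ/h = -2.1972 kW
Heat removed = 131.83 kJ/min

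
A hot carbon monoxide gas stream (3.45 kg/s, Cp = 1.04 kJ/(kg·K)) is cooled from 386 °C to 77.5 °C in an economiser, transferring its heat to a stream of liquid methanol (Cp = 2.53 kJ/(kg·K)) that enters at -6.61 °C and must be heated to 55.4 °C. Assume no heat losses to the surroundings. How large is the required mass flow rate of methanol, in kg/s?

Heat released by hot stream: Q = 3.45 × 1.04 × (386 − 77.5) = 1106.9 kJ/s
Energy balance on cold side (adiabatic exchanger): Q = ṁ_c·Cp_c·(T_c,out − T_c,in)
ṁ_c = 1106.9 / [2.53 × (55.4 − -6.61)] = 7.0555 kg/s

ṁ_c = 7.06 kg/s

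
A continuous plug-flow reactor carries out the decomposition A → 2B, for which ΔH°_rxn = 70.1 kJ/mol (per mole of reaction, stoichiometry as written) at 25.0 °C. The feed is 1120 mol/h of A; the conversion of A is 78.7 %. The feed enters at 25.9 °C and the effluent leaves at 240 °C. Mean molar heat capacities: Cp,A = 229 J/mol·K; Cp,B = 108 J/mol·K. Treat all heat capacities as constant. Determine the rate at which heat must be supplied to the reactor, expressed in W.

Extent of reaction ξ = 0.787 × 1120 = 881.44 mol/h
Reaction term: ξ·ΔH°_rxn = 881.44 × 70.1 = 61789 kJ/h
Sensible, feed 25.9→25 °C: -230.83 kJ/h
Outlet flows (mol/h): A 238.56, B 1762.9
Sensible, products 25→240 °C: 52680 kJ/h
Q = ΔH = 114240 kJ/h = 31.733 kW
Heat supplied = 31733 W

Q_in = 31700 W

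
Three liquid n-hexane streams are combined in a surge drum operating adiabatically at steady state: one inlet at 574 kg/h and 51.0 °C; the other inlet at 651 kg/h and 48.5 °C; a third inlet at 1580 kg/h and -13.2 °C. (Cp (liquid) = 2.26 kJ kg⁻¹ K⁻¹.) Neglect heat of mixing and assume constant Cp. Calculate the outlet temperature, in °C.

T_out = 14.3 °C

No heat crosses the boundary, so H_out = H_in.
Σ ṁᵢCp,ᵢTᵢ = 574×2.26×51.0 + 651×2.26×48.5 + 1580×2.26×-13.2 = 90381
Σ ṁᵢCp,ᵢ = 574×2.26 + 651×2.26 + 1580×2.26 = 6339.3
T_out = 90381 / 6339.3 = 14.257 °C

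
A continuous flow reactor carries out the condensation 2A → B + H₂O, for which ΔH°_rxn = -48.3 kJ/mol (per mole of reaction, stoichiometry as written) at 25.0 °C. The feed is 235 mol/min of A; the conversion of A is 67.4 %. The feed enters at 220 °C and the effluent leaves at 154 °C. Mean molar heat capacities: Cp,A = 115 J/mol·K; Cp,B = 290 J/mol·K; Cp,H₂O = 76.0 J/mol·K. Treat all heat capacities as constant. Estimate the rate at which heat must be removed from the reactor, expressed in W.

Q_out = 70300 W

Extent of reaction ξ = 0.674 × 235 / 2 = 79.195 mol/min
Reaction term: ξ·ΔH°_rxn = 79.195 × -48.3 = -3825.1 kJ/min
Sensible, feed 220→25 °C: -5269.9 kJ/min
Outlet flows (mol/min): A 76.61, B 79.195, H₂O 79.195
Sensible, products 25→154 °C: 4875.6 kJ/min
Q = ΔH = -4219.4 kJ/min = -70.323 kW
Heat removed = 70323 W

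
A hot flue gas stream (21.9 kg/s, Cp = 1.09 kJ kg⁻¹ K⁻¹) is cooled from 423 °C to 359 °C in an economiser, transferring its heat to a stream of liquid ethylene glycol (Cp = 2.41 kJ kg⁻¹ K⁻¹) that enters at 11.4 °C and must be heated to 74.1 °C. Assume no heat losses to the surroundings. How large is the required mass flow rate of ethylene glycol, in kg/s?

ṁ_c = 10.1 kg/s

Heat released by hot stream: Q = 21.9 × 1.09 × (423 − 359) = 1527.7 kJ/s
Energy balance on cold side (adiabatic exchanger): Q = ṁ_c·Cp_c·(T_c,out − T_c,in)
ṁ_c = 1527.7 / [2.41 × (74.1 − 11.4)] = 10.11 kg/s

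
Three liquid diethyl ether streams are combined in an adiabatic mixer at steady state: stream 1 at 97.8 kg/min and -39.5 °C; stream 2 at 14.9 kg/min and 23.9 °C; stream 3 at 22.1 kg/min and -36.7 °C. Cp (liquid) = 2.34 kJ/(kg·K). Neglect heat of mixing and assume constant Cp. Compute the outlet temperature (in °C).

Adiabatic, steady state ⇒ Σ ṁᵢCp,ᵢ(T_out − Tᵢ) = 0
T_out = Σ ṁᵢCp,ᵢTᵢ / Σ ṁᵢCp,ᵢ
      = -10104 / 315.43 = -32.033 °C

T_out = -32.0 °C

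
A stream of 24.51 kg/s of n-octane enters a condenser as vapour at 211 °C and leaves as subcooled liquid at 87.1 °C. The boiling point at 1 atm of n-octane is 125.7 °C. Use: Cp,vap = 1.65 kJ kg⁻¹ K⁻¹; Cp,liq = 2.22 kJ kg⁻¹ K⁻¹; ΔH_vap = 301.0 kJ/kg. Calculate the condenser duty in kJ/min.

vapour 211→125.7 °C: -140.74 kJ/kg
condensation at 125.7 °C: -301 kJ/kg
liquid 125.7→87.1 °C: -85.692 kJ/kg
Δh = -140.74 + -301 + -85.692 = -527.44 kJ/kg
Q = ṁ·Δh = 24.51 kg/s × -527.44 kJ/kg = -12927 kJ/s
|Q| = 12927 kW = 775650 kJ/min

Q_c = 776000 kJ/min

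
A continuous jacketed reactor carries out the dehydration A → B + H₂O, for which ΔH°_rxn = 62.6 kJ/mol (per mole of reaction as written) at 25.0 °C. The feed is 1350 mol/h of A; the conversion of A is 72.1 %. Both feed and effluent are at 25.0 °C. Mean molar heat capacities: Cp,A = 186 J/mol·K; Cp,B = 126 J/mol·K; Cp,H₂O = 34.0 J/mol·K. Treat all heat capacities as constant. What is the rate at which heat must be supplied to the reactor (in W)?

Q_in = 16900 W

Extent of reaction ξ = 0.721 × 1350 = 973.35 mol/h
Reaction term: ξ·ΔH°_rxn = 973.35 × 62.6 = 60932 kJ/h
Q = ΔH = 60932 kJ/h = 16.925 kW
Heat supplied = 16925 W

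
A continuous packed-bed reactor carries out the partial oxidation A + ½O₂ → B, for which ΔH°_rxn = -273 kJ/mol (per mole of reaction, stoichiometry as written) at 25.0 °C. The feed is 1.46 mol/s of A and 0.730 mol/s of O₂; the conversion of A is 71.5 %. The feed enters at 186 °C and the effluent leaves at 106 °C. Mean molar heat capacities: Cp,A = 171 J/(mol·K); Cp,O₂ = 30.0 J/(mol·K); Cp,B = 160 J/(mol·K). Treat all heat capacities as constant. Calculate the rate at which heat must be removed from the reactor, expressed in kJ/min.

Extent of reaction ξ = 0.715 × 1.46 = 1.0439 mol/s
Reaction term: ξ·ΔH°_rxn = 1.0439 × -273 = -284.98 kJ/s
Sensible, feed 186→25 °C: -43.721 kJ/s
Outlet flows (mol/s): A 0.4161, O₂ 0.20805, B 1.0439
Sensible, products 25→106 °C: 19.798 kJ/s
Q = ΔH = -308.91 kJ/s = -308.91 kW
Heat removed = 18534 kJ/min

Q_out = 18500 kJ/min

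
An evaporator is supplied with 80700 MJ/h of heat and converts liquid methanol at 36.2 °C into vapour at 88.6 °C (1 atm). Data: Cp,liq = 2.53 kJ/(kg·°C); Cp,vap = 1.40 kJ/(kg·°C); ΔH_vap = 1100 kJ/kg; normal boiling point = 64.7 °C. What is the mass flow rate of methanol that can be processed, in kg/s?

Δh = 2.53×(64.7−36.2) + 1100 + 1.40×(88.6−64.7) = 1205.6 kJ/kg
Q = 80700 MJ/h = 22417 kJ/s = 22417 kJ/s
ṁ = Q/Δh = 22417 / 1205.6 = 18.594 kg/s

ṁ = 18.6 kg/s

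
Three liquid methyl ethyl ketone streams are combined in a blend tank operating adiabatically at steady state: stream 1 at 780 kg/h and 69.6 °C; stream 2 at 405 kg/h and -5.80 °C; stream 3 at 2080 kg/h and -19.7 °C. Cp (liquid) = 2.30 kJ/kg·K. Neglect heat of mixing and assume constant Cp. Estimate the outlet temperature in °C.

Adiabatic, steady state ⇒ Σ ṁᵢCp,ᵢ(T_out − Tᵢ) = 0
Σ ṁᵢCp,ᵢTᵢ = 780×2.30×69.6 + 405×2.30×-5.80 + 2080×2.30×-19.7 = 25215
Σ ṁᵢCp,ᵢ = 780×2.30 + 405×2.30 + 2080×2.30 = 7509.5
T_out = 25215 / 7509.5 = 3.3577 °C

T_out = 3.36 °C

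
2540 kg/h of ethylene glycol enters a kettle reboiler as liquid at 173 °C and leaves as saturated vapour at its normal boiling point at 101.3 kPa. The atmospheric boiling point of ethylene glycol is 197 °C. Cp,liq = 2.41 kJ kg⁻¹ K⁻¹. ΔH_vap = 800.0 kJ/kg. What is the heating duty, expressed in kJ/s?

Q = 605 kJ/s

liquid 173→197 °C: 57.84 kJ/kg
vaporisation at 197 °C: 800 kJ/kg
Δh = 57.84 + 800 = 857.84 kJ/kg
Q = ṁ·Δh = 2540 kg/h × 857.84 kJ/kg = 2.1789e+06 kJ/h
|Q| = 605.25 kW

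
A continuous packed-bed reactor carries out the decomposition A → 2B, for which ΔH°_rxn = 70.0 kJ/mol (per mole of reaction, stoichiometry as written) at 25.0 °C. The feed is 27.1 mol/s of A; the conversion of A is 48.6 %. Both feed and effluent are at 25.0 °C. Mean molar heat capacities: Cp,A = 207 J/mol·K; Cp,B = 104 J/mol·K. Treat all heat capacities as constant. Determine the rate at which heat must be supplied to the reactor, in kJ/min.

Extent of reaction ξ = 0.486 × 27.1 = 13.171 mol/s
Reaction term: ξ·ΔH°_rxn = 13.171 × 70.0 = 921.94 kJ/s
Q = ΔH = 921.94 kJ/s = 921.94 kW
Heat supplied = 55317 kJ/min

Q_in = 55300 kJ/min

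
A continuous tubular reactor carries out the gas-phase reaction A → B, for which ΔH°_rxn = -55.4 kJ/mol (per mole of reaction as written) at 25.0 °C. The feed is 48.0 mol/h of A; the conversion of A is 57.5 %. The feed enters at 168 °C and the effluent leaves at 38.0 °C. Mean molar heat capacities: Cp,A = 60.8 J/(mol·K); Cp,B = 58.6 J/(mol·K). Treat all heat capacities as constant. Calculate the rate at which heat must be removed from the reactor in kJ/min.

Q_out = 31.8 kJ/min

Extent of reaction ξ = 0.575 × 48.0 = 27.6 mol/h
Reaction term: ξ·ΔH°_rxn = 27.6 × -55.4 = -1529 kJ/h
Sensible, feed 168→25 °C: -417.33 kJ/h
Outlet flows (mol/h): A 20.4, B 27.6
Sensible, products 25→38.0 °C: 37.15 kJ/h
Q = ΔH = -1909.2 kJ/h = -0.53034 kW
Heat removed = 31.82 kJ/min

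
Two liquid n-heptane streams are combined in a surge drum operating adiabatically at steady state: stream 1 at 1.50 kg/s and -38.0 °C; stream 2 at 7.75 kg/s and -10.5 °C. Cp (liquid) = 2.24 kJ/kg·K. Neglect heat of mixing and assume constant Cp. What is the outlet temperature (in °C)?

T_out = -15.0 °C

No heat crosses the boundary, so H_out = H_in.
Σ ṁᵢCp,ᵢTᵢ = 1.50×2.24×-38.0 + 7.75×2.24×-10.5 = -309.96
Σ ṁᵢCp,ᵢ = 1.50×2.24 + 7.75×2.24 = 20.72
T_out = -309.96 / 20.72 = -14.959 °C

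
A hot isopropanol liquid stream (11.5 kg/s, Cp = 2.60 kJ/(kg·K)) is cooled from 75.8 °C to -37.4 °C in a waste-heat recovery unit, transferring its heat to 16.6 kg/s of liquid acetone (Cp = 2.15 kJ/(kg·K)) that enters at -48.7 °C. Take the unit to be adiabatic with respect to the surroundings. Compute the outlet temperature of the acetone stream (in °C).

T_c,out = 46.1 °C

Heat released by hot stream: Q = 11.5 × 2.60 × (75.8 − -37.4) = 3384.7 kJ/s
Energy balance on cold side (adiabatic exchanger): Q = ṁ_c·Cp_c·(T_c,out − T_c,in)
T_c,out = -48.7 + 3384.7/(16.6 × 2.15) = 46.136 °C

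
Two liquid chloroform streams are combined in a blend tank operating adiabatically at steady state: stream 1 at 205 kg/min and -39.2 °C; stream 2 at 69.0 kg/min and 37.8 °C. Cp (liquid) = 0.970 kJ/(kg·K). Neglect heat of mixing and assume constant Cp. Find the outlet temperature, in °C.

Energy balance with Q = 0: Σ ṁᵢCp,ᵢ(T_out − Tᵢ) = 0
Σ ṁᵢCp,ᵢTᵢ = 205×0.970×-39.2 + 69.0×0.970×37.8 = -5265
Σ ṁᵢCp,ᵢ = 205×0.970 + 69.0×0.970 = 265.78
T_out = -5265 / 265.78 = -19.809 °C

T_out = -19.8 °C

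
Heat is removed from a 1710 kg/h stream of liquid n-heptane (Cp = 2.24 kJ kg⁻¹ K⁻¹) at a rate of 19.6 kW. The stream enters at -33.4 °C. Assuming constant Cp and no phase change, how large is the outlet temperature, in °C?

Q = 19.6 kW = 70560 kJ/h
ΔT = Q/(ṁ·Cp) = 70560/(1710×2.24) = 18.421 K
T_out = -33.4 − 18.421 = -51.821 °C

T_out = -51.8 °C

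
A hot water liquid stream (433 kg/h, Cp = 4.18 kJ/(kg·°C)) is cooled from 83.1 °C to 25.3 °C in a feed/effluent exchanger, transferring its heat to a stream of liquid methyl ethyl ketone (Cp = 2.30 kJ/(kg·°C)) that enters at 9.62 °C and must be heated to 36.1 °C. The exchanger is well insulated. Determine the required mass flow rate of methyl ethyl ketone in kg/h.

ṁ_c = 1720 kg/h

Heat released by hot stream: Q = 433 × 4.18 × (83.1 − 25.3) = 104610 kJ/h
Energy balance on cold side (adiabatic exchanger): Q = ṁ_c·Cp_c·(T_c,out − T_c,in)
ṁ_c = 104610 / [2.30 × (36.1 − 9.62)] = 1717.7 kg/h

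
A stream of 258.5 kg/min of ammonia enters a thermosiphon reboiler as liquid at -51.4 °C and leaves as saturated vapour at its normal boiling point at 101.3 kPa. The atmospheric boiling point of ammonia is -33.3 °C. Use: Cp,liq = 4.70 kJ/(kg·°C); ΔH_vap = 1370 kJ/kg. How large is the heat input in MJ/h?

Q = 22600 MJ/h

liquid -51.4→-33.3 °C: 85.07 kJ/kg
vaporisation at -33.3 °C: 1370 kJ/kg
Δh = 85.07 + 1370 = 1455.1 kJ/kg
Q = ṁ·Δh = 258.5 kg/min × 1455.1 kJ/kg = 376140 kJ/min
|Q| = 6268.9 kW = 22568 MJ/h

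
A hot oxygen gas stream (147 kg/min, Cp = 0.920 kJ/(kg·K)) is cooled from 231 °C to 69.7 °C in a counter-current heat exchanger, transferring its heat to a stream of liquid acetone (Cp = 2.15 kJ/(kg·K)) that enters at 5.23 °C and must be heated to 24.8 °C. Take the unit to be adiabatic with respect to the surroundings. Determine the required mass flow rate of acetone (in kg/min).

ṁ_c = 518 kg/min

Heat released by hot stream: Q = 147 × 0.920 × (231 − 69.7) = 21814 kJ/min
Energy balance on cold side (adiabatic exchanger): Q = ṁ_c·Cp_c·(T_c,out − T_c,in)
ṁ_c = 21814 / [2.15 × (24.8 − 5.23)] = 518.45 kg/min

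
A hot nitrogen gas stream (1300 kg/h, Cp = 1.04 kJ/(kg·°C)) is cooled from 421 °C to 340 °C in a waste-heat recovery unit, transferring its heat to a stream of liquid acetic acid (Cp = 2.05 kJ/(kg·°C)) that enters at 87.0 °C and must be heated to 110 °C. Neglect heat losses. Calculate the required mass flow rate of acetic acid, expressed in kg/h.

Heat released by hot stream: Q = 1300 × 1.04 × (421 − 340) = 109510 kJ/h
Energy balance on cold side (adiabatic exchanger): Q = ṁ_c·Cp_c·(T_c,out − T_c,in)
ṁ_c = 109510 / [2.05 × (110 − 87.0)] = 2322.6 kg/h

ṁ_c = 2320 kg/h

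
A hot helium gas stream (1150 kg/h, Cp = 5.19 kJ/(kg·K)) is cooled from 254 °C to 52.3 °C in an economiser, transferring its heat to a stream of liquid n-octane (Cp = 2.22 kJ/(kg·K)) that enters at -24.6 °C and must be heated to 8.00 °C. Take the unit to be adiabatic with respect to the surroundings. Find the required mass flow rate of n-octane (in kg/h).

Heat released by hot stream: Q = 1150 × 5.19 × (254 − 52.3) = 1.2038e+06 kJ/h
Energy balance on cold side (adiabatic exchanger): Q = ṁ_c·Cp_c·(T_c,out − T_c,in)
ṁ_c = 1.2038e+06 / [2.22 × (8.00 − -24.6)] = 16634 kg/h

ṁ_c = 16600 kg/h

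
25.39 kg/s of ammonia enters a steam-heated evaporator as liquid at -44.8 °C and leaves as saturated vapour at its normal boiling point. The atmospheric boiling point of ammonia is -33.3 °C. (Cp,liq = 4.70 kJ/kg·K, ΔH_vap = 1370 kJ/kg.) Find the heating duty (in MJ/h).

Q = 130000 MJ/h

liquid -44.8→-33.3 °C: 54.05 kJ/kg
vaporisation at -33.3 °C: 1370 kJ/kg
Δh = 54.05 + 1370 = 1424 kJ/kg
Q = ṁ·Δh = 25.39 kg/s × 1424 kJ/kg = 36157 kJ/s
|Q| = 36157 kW = 130160 MJ/h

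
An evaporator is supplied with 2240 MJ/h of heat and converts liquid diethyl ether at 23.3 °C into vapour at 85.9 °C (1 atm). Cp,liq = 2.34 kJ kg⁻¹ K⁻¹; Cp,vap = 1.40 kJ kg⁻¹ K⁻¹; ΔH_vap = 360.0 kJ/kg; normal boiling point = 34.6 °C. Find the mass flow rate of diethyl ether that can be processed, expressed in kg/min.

ṁ = 81.5 kg/min

Δh = 2.34×(34.6−23.3) + 360.0 + 1.40×(85.9−34.6) = 458.26 kJ/kg
Q = 2240 MJ/h = 622.22 kJ/s = 37333 kJ/min
ṁ = Q/Δh = 37333 / 458.26 = 81.467 kg/min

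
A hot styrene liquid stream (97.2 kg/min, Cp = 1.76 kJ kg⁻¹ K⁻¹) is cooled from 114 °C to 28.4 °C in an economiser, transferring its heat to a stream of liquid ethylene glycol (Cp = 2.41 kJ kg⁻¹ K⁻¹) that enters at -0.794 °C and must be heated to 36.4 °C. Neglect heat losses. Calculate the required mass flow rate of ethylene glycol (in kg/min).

ṁ_c = 163 kg/min

Heat released by hot stream: Q = 97.2 × 1.76 × (114 − 28.4) = 14644 kJ/min
Energy balance on cold side (adiabatic exchanger): Q = ṁ_c·Cp_c·(T_c,out − T_c,in)
ṁ_c = 14644 / [2.41 × (36.4 − -0.794)] = 163.37 kg/min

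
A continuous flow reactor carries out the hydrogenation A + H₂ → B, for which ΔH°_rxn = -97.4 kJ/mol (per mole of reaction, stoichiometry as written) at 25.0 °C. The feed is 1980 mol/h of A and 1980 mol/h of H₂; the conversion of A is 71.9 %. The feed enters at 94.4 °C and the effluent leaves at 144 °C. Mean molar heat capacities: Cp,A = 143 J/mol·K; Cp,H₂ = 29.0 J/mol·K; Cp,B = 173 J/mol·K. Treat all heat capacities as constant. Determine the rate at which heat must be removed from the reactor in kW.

Extent of reaction ξ = 0.719 × 1980 = 1423.6 mol/h
Reaction term: ξ·ΔH°_rxn = 1423.6 × -97.4 = -138660 kJ/h
Sensible, feed 94.4→25 °C: -23635 kJ/h
Outlet flows (mol/h): A 556.38, H₂ 556.38, B 1423.6
Sensible, products 25→144 °C: 40696 kJ/h
Q = ΔH = -121600 kJ/h = -33.778 kW
Heat removed = 33.778 kW

Q_out = 33.8 kW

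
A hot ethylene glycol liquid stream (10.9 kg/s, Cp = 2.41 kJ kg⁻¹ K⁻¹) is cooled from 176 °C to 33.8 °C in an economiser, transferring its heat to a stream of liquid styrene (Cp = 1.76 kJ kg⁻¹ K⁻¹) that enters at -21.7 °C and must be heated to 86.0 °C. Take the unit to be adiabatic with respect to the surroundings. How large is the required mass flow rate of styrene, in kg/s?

ṁ_c = 19.7 kg/s

Heat released by hot stream: Q = 10.9 × 2.41 × (176 − 33.8) = 3735.5 kJ/s
Energy balance on cold side (adiabatic exchanger): Q = ṁ_c·Cp_c·(T_c,out − T_c,in)
ṁ_c = 3735.5 / [1.76 × (86.0 − -21.7)] = 19.707 kg/s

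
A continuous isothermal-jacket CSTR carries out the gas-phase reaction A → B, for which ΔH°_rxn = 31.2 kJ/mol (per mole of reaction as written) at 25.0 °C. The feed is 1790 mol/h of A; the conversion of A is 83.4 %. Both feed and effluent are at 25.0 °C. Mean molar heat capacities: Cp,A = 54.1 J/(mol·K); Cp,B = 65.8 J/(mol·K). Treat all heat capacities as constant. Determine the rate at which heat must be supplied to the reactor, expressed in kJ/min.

Q_in = 776 kJ/min

Extent of reaction ξ = 0.834 × 1790 = 1492.9 mol/h
Reaction term: ξ·ΔH°_rxn = 1492.9 × 31.2 = 46577 kJ/h
Q = ΔH = 46577 kJ/h = 12.938 kW
Heat supplied = 776.29 kJ/min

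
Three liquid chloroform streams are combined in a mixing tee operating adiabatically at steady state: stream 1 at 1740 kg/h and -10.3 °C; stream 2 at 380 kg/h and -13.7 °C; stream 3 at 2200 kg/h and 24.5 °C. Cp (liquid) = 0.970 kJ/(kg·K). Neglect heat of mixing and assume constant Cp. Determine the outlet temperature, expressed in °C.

No heat crosses the boundary, so H_out = H_in.
Σ ṁᵢCp,ᵢTᵢ = 1740×0.970×-10.3 + 380×0.970×-13.7 + 2200×0.970×24.5 = 29849
Σ ṁᵢCp,ᵢ = 1740×0.970 + 380×0.970 + 2200×0.970 = 4190.4
T_out = 29849 / 4190.4 = 7.1231 °C

T_out = 7.12 °C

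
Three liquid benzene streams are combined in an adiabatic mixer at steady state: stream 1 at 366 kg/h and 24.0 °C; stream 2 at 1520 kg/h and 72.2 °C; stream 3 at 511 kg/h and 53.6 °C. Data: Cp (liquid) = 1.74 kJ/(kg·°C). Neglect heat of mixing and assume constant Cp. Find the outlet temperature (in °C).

Adiabatic, steady state ⇒ Σ ṁᵢCp,ᵢ(T_out − Tᵢ) = 0
Σ ṁᵢCp,ᵢTᵢ = 366×1.74×24.0 + 1520×1.74×72.2 + 511×1.74×53.6 = 253900
Σ ṁᵢCp,ᵢ = 366×1.74 + 1520×1.74 + 511×1.74 = 4170.8
T_out = 253900 / 4170.8 = 60.875 °C

T_out = 60.9 °C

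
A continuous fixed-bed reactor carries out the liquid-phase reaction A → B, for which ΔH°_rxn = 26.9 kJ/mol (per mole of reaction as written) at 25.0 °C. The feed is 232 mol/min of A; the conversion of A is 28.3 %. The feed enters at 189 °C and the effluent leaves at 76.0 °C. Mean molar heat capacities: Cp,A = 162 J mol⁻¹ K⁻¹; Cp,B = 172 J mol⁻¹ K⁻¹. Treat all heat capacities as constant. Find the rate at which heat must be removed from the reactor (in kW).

Extent of reaction ξ = 0.283 × 232 = 65.656 mol/min
Reaction term: ξ·ΔH°_rxn = 65.656 × 26.9 = 1766.1 kJ/min
Sensible, feed 189→25 °C: -6163.8 kJ/min
Outlet flows (mol/min): A 166.34, B 65.656
Sensible, products 25→76.0 °C: 1950.3 kJ/min
Q = ΔH = -2447.4 kJ/min = -40.789 kW
Heat removed = 40.789 kW

Q_out = 40.8 kW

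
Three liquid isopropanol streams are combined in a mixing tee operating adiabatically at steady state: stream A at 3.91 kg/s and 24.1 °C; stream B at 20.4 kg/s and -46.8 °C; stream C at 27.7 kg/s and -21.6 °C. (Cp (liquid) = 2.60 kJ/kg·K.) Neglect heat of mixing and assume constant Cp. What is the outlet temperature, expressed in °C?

Energy balance with Q = 0: Σ ṁᵢCp,ᵢ(T_out − Tᵢ) = 0
T_out = Σ ṁᵢCp,ᵢTᵢ / Σ ṁᵢCp,ᵢ
      = -3792.9 / 135.23 = -28.049 °C

T_out = -28.0 °C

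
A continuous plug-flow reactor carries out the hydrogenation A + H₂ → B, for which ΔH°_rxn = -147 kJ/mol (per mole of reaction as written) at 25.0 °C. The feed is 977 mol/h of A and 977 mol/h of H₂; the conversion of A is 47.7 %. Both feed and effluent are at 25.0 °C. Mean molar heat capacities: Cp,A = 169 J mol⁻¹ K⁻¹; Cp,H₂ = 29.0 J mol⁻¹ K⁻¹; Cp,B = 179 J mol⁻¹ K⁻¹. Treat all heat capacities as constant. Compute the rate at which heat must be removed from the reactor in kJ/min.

Q_out = 1140 kJ/min

Extent of reaction ξ = 0.477 × 977 = 466.03 mol/h
Reaction term: ξ·ΔH°_rxn = 466.03 × -147 = -68506 kJ/h
Q = ΔH = -68506 kJ/h = -19.03 kW
Heat removed = 1141.8 kJ/min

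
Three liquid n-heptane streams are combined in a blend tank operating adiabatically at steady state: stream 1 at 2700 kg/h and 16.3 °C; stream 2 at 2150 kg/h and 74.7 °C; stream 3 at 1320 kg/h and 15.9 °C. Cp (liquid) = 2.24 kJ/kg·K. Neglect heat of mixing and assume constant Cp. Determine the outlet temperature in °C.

T_out = 36.6 °C

Energy balance with Q = 0: Σ ṁᵢCp,ᵢ(T_out − Tᵢ) = 0
Σ ṁᵢCp,ᵢTᵢ = 2700×2.24×16.3 + 2150×2.24×74.7 + 1320×2.24×15.9 = 505350
Σ ṁᵢCp,ᵢ = 2700×2.24 + 2150×2.24 + 1320×2.24 = 13821
T_out = 505350 / 13821 = 36.565 °C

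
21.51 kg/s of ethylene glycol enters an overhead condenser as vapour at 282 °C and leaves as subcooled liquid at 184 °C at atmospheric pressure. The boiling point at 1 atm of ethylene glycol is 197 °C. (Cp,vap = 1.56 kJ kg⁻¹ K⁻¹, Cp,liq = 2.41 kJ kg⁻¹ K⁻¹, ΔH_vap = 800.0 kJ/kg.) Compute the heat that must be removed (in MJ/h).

Q_c = 74600 MJ/h

vapour 282→197 °C: -132.6 kJ/kg
condensation at 197 °C: -800 kJ/kg
liquid 197→184 °C: -31.33 kJ/kg
Δh = -132.6 + -800 + -31.33 = -963.93 kJ/kg
Q = ṁ·Δh = 21.51 kg/s × -963.93 kJ/kg = -20734 kJ/s
|Q| = 20734 kW = 74643 MJ/h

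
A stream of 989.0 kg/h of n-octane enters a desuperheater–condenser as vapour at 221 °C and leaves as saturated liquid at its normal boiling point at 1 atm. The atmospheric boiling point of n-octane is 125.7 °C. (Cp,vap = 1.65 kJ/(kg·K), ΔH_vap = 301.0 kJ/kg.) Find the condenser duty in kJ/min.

vapour 221→125.7 °C: -157.24 kJ/kg
condensation at 125.7 °C: -301 kJ/kg
Δh = -157.24 + -301 = -458.25 kJ/kg
Q = ṁ·Δh = 989.0 kg/h × -458.25 kJ/kg = -453200 kJ/h
|Q| = 125.89 kW = 7553.4 kJ/min

Q_c = 7550 kJ/min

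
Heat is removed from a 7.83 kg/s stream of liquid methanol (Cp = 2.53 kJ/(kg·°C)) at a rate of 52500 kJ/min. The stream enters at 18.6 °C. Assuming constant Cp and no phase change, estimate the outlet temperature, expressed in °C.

Q = 52500 kJ/min = 875 kJ/s
ΔT = Q/(ṁ·Cp) = 875/(7.83×2.53) = 44.17 K
T_out = 18.6 − 44.17 = -25.57 °C

T_out = -25.6 °C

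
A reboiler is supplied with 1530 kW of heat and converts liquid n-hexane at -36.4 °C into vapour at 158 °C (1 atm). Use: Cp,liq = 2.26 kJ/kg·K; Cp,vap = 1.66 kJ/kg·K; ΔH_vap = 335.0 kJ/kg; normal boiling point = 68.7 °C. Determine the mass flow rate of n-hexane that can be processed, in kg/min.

ṁ = 127 kg/min

Δh = 2.26×(68.7−-36.4) + 335.0 + 1.66×(158−68.7) = 720.76 kJ/kg
Q = 1530 kW = 1530 kJ/s = 91800 kJ/min
ṁ = Q/Δh = 91800 / 720.76 = 127.36 kg/min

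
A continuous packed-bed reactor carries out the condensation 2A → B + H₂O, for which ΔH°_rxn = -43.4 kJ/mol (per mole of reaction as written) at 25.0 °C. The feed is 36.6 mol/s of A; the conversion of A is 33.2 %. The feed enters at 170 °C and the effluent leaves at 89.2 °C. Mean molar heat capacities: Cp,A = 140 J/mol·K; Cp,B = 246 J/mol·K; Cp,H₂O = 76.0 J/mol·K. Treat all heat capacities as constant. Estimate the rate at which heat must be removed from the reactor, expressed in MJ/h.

Q_out = 2380 MJ/h

Extent of reaction ξ = 0.332 × 36.6 / 2 = 6.0756 mol/s
Reaction term: ξ·ΔH°_rxn = 6.0756 × -43.4 = -263.68 kJ/s
Sensible, feed 170→25 °C: -742.98 kJ/s
Outlet flows (mol/s): A 24.449, B 6.0756, H₂O 6.0756
Sensible, products 25→89.2 °C: 345.34 kJ/s
Q = ΔH = -661.32 kJ/s = -661.32 kW
Heat removed = 2380.7 MJ/h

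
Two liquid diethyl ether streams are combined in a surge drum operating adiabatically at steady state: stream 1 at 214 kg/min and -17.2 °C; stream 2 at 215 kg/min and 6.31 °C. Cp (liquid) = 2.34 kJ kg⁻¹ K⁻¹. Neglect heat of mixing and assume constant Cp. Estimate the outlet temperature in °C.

Energy balance with Q = 0: Σ ṁᵢCp,ᵢ(T_out − Tᵢ) = 0
T_out = Σ ṁᵢCp,ᵢTᵢ / Σ ṁᵢCp,ᵢ
      = -5438.5 / 1003.9 = -5.4176 °C

T_out = -5.42 °C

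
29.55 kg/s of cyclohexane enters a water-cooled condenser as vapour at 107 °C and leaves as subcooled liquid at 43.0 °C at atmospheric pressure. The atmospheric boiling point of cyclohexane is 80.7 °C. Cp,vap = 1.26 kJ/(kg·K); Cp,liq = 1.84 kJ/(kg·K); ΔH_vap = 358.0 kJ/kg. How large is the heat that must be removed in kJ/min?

Q_c = 816000 kJ/min

vapour 107→80.7 °C: -33.138 kJ/kg
condensation at 80.7 °C: -358 kJ/kg
liquid 80.7→43.0 °C: -69.368 kJ/kg
Δh = -33.138 + -358 + -69.368 = -460.51 kJ/kg
Q = ṁ·Δh = 29.55 kg/s × -460.51 kJ/kg = -13608 kJ/s
|Q| = 13608 kW = 816480 kJ/min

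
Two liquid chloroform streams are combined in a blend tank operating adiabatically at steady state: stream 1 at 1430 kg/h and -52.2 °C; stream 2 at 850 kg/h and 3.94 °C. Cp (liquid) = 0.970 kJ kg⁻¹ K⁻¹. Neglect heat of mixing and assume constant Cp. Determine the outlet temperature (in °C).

Energy balance with Q = 0: Σ ṁᵢCp,ᵢ(T_out − Tᵢ) = 0
T_out = Σ ṁᵢCp,ᵢTᵢ / Σ ṁᵢCp,ᵢ
      = -69158 / 2211.6 = -31.271 °C

T_out = -31.3 °C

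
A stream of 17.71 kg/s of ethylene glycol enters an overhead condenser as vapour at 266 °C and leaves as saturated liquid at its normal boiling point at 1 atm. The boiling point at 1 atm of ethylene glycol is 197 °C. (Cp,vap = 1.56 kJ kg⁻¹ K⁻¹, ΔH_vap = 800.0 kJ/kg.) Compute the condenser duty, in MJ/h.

vapour 266→197 °C: -107.64 kJ/kg
condensation at 197 °C: -800 kJ/kg
Δh = -107.64 + -800 = -907.64 kJ/kg
Q = ṁ·Δh = 17.71 kg/s × -907.64 kJ/kg = -16074 kJ/s
|Q| = 16074 kW = 57867 MJ/h

Q_c = 57900 MJ/h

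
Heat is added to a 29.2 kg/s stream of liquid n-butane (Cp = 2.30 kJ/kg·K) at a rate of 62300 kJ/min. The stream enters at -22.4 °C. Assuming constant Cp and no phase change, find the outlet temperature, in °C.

T_out = -6.94 °C

Q = 62300 kJ/min = 1038.3 kJ/s
ΔT = Q/(ṁ·Cp) = 1038.3/(29.2×2.30) = 15.461 K
T_out = -22.4 + 15.461 = -6.9394 °C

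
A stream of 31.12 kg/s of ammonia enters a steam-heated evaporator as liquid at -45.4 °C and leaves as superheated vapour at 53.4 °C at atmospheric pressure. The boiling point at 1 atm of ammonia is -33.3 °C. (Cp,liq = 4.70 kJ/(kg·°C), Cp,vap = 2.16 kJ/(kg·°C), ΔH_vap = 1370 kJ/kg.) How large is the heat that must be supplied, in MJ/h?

Q = 181000 MJ/h

liquid -45.4→-33.3 °C: 56.87 kJ/kg
vaporisation at -33.3 °C: 1370 kJ/kg
vapour -33.3→53.4 °C: 187.27 kJ/kg
Δh = 56.87 + 1370 + 187.27 = 1614.1 kJ/kg
Q = ṁ·Δh = 31.12 kg/s × 1614.1 kJ/kg = 50232 kJ/s
|Q| = 50232 kW = 180840 MJ/h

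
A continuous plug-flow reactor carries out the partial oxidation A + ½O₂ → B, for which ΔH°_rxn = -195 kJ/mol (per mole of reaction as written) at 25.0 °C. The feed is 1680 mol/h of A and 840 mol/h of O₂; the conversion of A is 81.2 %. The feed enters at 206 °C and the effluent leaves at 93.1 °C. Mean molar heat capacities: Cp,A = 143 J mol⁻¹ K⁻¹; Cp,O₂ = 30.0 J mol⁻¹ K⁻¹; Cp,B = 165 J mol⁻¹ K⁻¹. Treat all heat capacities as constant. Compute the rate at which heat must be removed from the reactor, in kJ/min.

Q_out = 4920 kJ/min

Extent of reaction ξ = 0.812 × 1680 = 1364.2 mol/h
Reaction term: ξ·ΔH°_rxn = 1364.2 × -195 = -266010 kJ/h
Sensible, feed 206→25 °C: -48045 kJ/h
Outlet flows (mol/h): A 315.84, O₂ 157.92, B 1364.2
Sensible, products 25→93.1 °C: 18727 kJ/h
Q = ΔH = -295330 kJ/h = -82.036 kW
Heat removed = 4922.2 kJ/min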